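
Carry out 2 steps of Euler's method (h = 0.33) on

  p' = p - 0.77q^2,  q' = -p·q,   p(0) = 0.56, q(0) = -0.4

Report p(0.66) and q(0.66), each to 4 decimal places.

0.9095, -0.2503

Euler on (p,q): p_{n+1} = p_n + h·p', q_{n+1} = q_n + h·q'.
0.000000: (0.560000, -0.400000); f=(0.436800, 0.224000) → (0.704144, -0.326080)
0.330000: (0.704144, -0.326080); f=(0.622271, 0.229607) → (0.909494, -0.250310)
(p(0.66), q(0.66)) ≈ (0.9095, -0.2503)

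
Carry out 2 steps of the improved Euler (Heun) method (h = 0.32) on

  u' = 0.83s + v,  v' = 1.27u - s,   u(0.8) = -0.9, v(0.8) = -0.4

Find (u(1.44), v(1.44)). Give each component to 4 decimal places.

Heun on (u,v): k1 = f(s_n, state_n); k2 = f(s_n + h, state_n + h·k1); state_{n+1} = state_n + (h/2)·(k1 + k2).
0.800000: (-0.900000, -0.400000)
  k1 = (0.264000, -1.943000)
  predictor → (-0.815520, -1.021760)
  k2 = (-0.092160, -2.155710)
  → (-0.872506, -1.055794)
1.120000: (-0.872506, -1.055794)
  k1 = (-0.126194, -2.228082)
  predictor → (-0.912888, -1.768780)
  k2 = (-0.573580, -2.599367)
  → (-0.984469, -1.828186)
(u(1.44), v(1.44)) ≈ (-0.9845, -1.8282)

-0.9845, -1.8282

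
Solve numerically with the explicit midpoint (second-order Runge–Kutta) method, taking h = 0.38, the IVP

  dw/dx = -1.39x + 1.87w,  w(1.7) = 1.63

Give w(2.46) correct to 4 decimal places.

Midpoint: k1 = f(x_n, w_n); k2 = f(x_n + h/2, w_n + (h/2)·k1); w_{n+1} = w_n + h·k2.
x=1.700000, w=1.630000:
  k1 = f(1.700000, 1.630000) = 0.685100
  k2 = f(1.890000, 1.760169) = 0.664416
  w ← 1.630000 + 0.38·0.664416 = 1.882478
x=2.080000, w=1.882478:
  k1 = f(2.080000, 1.882478) = 0.629034
  k2 = f(2.270000, 2.001995) = 0.588430
  w ← 1.882478 + 0.38·0.588430 = 2.106081
w(2.46) ≈ 2.1061

2.1061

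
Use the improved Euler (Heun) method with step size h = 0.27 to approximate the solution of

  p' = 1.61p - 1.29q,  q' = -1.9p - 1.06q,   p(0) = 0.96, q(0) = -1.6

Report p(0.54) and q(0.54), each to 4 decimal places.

Heun on (p,q): k1 = f(t_n, state_n); k2 = f(t_n + h, state_n + h·k1); state_{n+1} = state_n + (h/2)·(k1 + k2).
0.000000: (0.960000, -1.600000)
  k1 = (3.609600, -0.128000)
  predictor → (1.934592, -1.634560)
  k2 = (5.223276, -1.943091)
  → (2.152438, -1.879597)
0.270000: (2.152438, -1.879597)
  k1 = (5.890106, -2.097259)
  predictor → (3.742767, -2.445857)
  k2 = (9.181011, -4.518648)
  → (4.187039, -2.772745)
(p(0.54), q(0.54)) ≈ (4.1870, -2.7727)

4.1870, -2.7727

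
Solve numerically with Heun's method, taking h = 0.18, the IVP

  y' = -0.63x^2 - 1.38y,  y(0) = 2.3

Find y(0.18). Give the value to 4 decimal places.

1.7978

Heun: k1 = f(x_n, y_n); k2 = f(x_n + h, y_n + h·k1); y_{n+1} = y_n + (h/2)·(k1 + k2).
x=0.000000, y=2.300000:
  k1 = f(0.000000, 2.300000) = -3.174000
  k2 = f(0.180000, 1.728680) = -2.405990
  y ← 2.300000 + (0.18/2)·(-3.174000 + (-2.405990)) = 1.797801
y(0.18) ≈ 1.7978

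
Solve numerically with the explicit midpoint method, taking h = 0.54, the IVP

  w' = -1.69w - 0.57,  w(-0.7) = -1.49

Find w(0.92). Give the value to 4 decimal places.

Midpoint: k1 = f(x_n, w_n); k2 = f(x_n + h/2, w_n + (h/2)·k1); w_{n+1} = w_n + h·k2.
x=-0.700000, w=-1.490000:
  k1 = f(-0.700000, -1.490000) = 1.948100
  k2 = f(-0.430000, -0.964013) = 1.059182
  w ← -1.490000 + 0.54·1.059182 = -0.918042
x=-0.160000, w=-0.918042:
  k1 = f(-0.160000, -0.918042) = 0.981491
  k2 = f(0.110000, -0.653039) = 0.533636
  w ← -0.918042 + 0.54·0.533636 = -0.629878
x=0.380000, w=-0.629878:
  k1 = f(0.380000, -0.629878) = 0.494494
  k2 = f(0.650000, -0.496365) = 0.268856
  w ← -0.629878 + 0.54·0.268856 = -0.484696
w(0.92) ≈ -0.4847

-0.4847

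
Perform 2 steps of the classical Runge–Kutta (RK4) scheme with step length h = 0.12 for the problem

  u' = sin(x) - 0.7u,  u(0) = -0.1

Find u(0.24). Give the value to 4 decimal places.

RK4: k1 = f(x_n, u_n); k2 = f(x_n + h/2, u_n + (h/2)·k1); k3 = f(x_n + h/2, u_n + (h/2)·k2); k4 = f(x_n + h, u_n + h·k3); u_{n+1} = u_n + (h/6)·(k1 + 2k2 + 2k3 + k4).
x=0.000000, u=-0.100000:
  k1 = f(0.000000, -0.100000) = 0.070000
  k2 = f(0.060000, -0.095800) = 0.127024
  k3 = f(0.060000, -0.092379) = 0.124629
  k4 = f(0.120000, -0.085045) = 0.179243
  u ← -0.100000 + (0.12/6)·(k1 + 2k2 + 2k3 + k4) = -0.084949
x=0.120000, u=-0.084949:
  k1 = f(0.120000, -0.084949) = 0.179177
  k2 = f(0.180000, -0.074198) = 0.230968
  k3 = f(0.180000, -0.071091) = 0.228793
  k4 = f(0.240000, -0.057494) = 0.277948
  u ← -0.084949 + (0.12/6)·(k1 + 2k2 + 2k3 + k4) = -0.057416
u(0.24) ≈ -0.0574

-0.0574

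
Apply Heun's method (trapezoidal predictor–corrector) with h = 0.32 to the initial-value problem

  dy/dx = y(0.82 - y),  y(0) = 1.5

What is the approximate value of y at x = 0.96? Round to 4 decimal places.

1.0433

Heun: k1 = f(x_n, y_n); k2 = f(x_n + h, y_n + h·k1); y_{n+1} = y_n + (h/2)·(k1 + k2).
x=0.000000, y=1.500000:
  k1 = f(0.000000, 1.500000) = -1.020000
  k2 = f(0.320000, 1.173600) = -0.414985
  y ← 1.500000 + (0.32/2)·(-1.020000 + (-0.414985)) = 1.270402
x=0.320000, y=1.270402:
  k1 = f(0.320000, 1.270402) = -0.572192
  k2 = f(0.640000, 1.087301) = -0.290636
  y ← 1.270402 + (0.32/2)·(-0.572192 + (-0.290636)) = 1.132350
x=0.640000, y=1.132350:
  k1 = f(0.640000, 1.132350) = -0.353689
  k2 = f(0.960000, 1.019169) = -0.202987
  y ← 1.132350 + (0.32/2)·(-0.353689 + (-0.202987)) = 1.043282
y(0.96) ≈ 1.0433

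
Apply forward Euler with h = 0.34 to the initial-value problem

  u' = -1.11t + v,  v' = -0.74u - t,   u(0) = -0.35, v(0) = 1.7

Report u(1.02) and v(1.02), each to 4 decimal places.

Euler on (u,v): u_{n+1} = u_n + h·u', v_{n+1} = v_n + h·v'.
0.000000: (-0.350000, 1.700000); f=(1.700000, 0.259000) → (0.228000, 1.788060)
0.340000: (0.228000, 1.788060); f=(1.410660, -0.508720) → (0.707624, 1.615095)
0.680000: (0.707624, 1.615095); f=(0.860295, -1.203642) → (1.000125, 1.205857)
(u(1.02), v(1.02)) ≈ (1.0001, 1.2059)

1.0001, 1.2059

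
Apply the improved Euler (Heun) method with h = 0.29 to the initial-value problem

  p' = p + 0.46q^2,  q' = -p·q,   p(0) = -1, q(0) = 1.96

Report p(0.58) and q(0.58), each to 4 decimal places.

Heun on (p,q): k1 = f(t_n, state_n); k2 = f(t_n + h, state_n + h·k1); state_{n+1} = state_n + (h/2)·(k1 + k2).
0.000000: (-1.000000, 1.960000)
  k1 = (0.767136, 1.960000)
  predictor → (-0.777531, 2.528400)
  k2 = (2.163160, 1.965908)
  → (-0.575107, 2.529257)
0.290000: (-0.575107, 2.529257)
  k1 = (2.367577, 1.454593)
  predictor → (0.111490, 2.951089)
  k2 = (4.117596, -0.329018)
  → (0.365243, 2.692465)
(p(0.58), q(0.58)) ≈ (0.3652, 2.6925)

0.3652, 2.6925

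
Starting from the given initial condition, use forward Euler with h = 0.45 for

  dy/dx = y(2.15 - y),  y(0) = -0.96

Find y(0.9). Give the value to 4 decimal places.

-6.9200

Euler: y_{n+1} = y_n + h·f(x_n, y_n).
x=0.000000, y=-0.960000: f=-2.985600 → y ← -0.960000 + 0.45·(-2.985600) = -2.303520
x=0.450000, y=-2.303520: f=-10.258772 → y ← -2.303520 + 0.45·(-10.258772) = -6.919968
y(0.9) ≈ -6.9200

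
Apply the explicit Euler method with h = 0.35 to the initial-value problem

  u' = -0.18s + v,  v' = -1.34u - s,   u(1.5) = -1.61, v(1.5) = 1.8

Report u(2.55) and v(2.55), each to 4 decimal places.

Euler on (u,v): u_{n+1} = u_n + h·u', v_{n+1} = v_n + h·v'.
1.500000: (-1.610000, 1.800000); f=(1.530000, 0.657400) → (-1.074500, 2.030090)
1.850000: (-1.074500, 2.030090); f=(1.697090, -0.410170) → (-0.480518, 1.886531)
2.200000: (-0.480518, 1.886531); f=(1.490531, -1.556105) → (0.041167, 1.341894)
(u(2.55), v(2.55)) ≈ (0.0412, 1.3419)

0.0412, 1.3419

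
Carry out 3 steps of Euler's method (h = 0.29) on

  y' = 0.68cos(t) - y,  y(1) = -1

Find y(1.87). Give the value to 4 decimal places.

-0.2672

Euler: y_{n+1} = y_n + h·f(t_n, y_n).
t=1.000000, y=-1.000000: f=1.367406 → y ← -1.000000 + 0.29·1.367406 = -0.603452
t=1.290000, y=-0.603452: f=0.791895 → y ← -0.603452 + 0.29·0.791895 = -0.373803
t=1.580000, y=-0.373803: f=0.367545 → y ← -0.373803 + 0.29·0.367545 = -0.267215
y(1.87) ≈ -0.2672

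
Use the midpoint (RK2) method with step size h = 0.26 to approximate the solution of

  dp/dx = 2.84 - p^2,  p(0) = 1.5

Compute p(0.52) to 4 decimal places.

Midpoint: k1 = f(x_n, p_n); k2 = f(x_n + h/2, p_n + (h/2)·k1); p_{n+1} = p_n + h·k2.
x=0.000000, p=1.500000:
  k1 = f(0.000000, 1.500000) = 0.590000
  k2 = f(0.130000, 1.576700) = 0.354017
  p ← 1.500000 + 0.26·0.354017 = 1.592044
x=0.260000, p=1.592044:
  k1 = f(0.260000, 1.592044) = 0.305394
  k2 = f(0.390000, 1.631746) = 0.177406
  p ← 1.592044 + 0.26·0.177406 = 1.638170
p(0.52) ≈ 1.6382

1.6382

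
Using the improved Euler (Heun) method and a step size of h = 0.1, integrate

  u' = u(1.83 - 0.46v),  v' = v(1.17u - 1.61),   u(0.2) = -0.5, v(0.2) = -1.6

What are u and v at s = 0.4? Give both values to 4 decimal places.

-0.8075, -1.0033

Heun on (u,v): k1 = f(s_n, state_n); k2 = f(s_n + h, state_n + h·k1); state_{n+1} = state_n + (h/2)·(k1 + k2).
0.200000: (-0.500000, -1.600000)
  k1 = (-1.283000, 3.512000)
  predictor → (-0.628300, -1.248800)
  k2 = (-1.510715, 2.928575)
  → (-0.639686, -1.277971)
0.300000: (-0.639686, -1.277971)
  k1 = (-1.546675, 3.014009)
  predictor → (-0.794353, -0.976570)
  k2 = (-1.810508, 2.479896)
  → (-0.807545, -1.003276)
(u(0.4), v(0.4)) ≈ (-0.8075, -1.0033)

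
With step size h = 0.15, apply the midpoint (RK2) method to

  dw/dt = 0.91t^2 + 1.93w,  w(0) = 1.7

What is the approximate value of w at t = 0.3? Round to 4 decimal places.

Midpoint: k1 = f(t_n, w_n); k2 = f(t_n + h/2, w_n + (h/2)·k1); w_{n+1} = w_n + h·k2.
t=0.000000, w=1.700000:
  k1 = f(0.000000, 1.700000) = 3.281000
  k2 = f(0.075000, 1.946075) = 3.761043
  w ← 1.700000 + 0.15·3.761043 = 2.264157
t=0.150000, w=2.264157:
  k1 = f(0.150000, 2.264157) = 4.390297
  k2 = f(0.225000, 2.593429) = 5.051386
  w ← 2.264157 + 0.15·5.051386 = 3.021864
w(0.3) ≈ 3.0219

3.0219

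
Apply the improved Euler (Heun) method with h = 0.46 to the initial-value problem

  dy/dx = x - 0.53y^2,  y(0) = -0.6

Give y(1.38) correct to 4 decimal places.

Heun: k1 = f(x_n, y_n); k2 = f(x_n + h, y_n + h·k1); y_{n+1} = y_n + (h/2)·(k1 + k2).
x=0.000000, y=-0.600000:
  k1 = f(0.000000, -0.600000) = -0.190800
  k2 = f(0.460000, -0.687768) = 0.209297
  y ← -0.600000 + (0.46/2)·(-0.190800 + 0.209297) = -0.595746
x=0.460000, y=-0.595746:
  k1 = f(0.460000, -0.595746) = 0.271896
  k2 = f(0.920000, -0.470674) = 0.802587
  y ← -0.595746 + (0.46/2)·(0.271896 + 0.802587) = -0.348615
x=0.920000, y=-0.348615:
  k1 = f(0.920000, -0.348615) = 0.855588
  k2 = f(1.380000, 0.044956) = 1.378929
  y ← -0.348615 + (0.46/2)·(0.855588 + 1.378929) = 0.165324
y(1.38) ≈ 0.1653

0.1653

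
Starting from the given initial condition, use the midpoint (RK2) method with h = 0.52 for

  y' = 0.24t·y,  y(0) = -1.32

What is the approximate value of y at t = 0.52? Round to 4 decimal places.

Midpoint: k1 = f(t_n, y_n); k2 = f(t_n + h/2, y_n + (h/2)·k1); y_{n+1} = y_n + h·k2.
t=0.000000, y=-1.320000:
  k1 = f(0.000000, -1.320000) = 0.000000
  k2 = f(0.260000, -1.320000) = -0.082368
  y ← -1.320000 + 0.52·(-0.082368) = -1.362831
y(0.52) ≈ -1.3628

-1.3628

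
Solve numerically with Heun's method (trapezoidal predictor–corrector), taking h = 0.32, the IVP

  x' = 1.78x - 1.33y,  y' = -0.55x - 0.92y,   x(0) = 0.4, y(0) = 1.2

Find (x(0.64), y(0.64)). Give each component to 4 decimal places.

Heun on (x,y): k1 = f(s_n, state_n); k2 = f(s_n + h, state_n + h·k1); state_{n+1} = state_n + (h/2)·(k1 + k2).
0.000000: (0.400000, 1.200000)
  k1 = (-0.884000, -1.324000)
  predictor → (0.117120, 0.776320)
  k2 = (-0.824032, -0.778630)
  → (0.126715, 0.863579)
0.320000: (0.126715, 0.863579)
  k1 = (-0.923008, -0.864186)
  predictor → (-0.168648, 0.587040)
  k2 = (-1.080955, -0.447320)
  → (-0.193919, 0.653738)
(x(0.64), y(0.64)) ≈ (-0.1939, 0.6537)

-0.1939, 0.6537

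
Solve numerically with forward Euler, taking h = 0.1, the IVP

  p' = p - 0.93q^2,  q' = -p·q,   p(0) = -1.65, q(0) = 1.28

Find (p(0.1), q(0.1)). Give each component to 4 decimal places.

-1.9674, 1.4912

Euler on (p,q): p_{n+1} = p_n + h·p', q_{n+1} = q_n + h·q'.
0.000000: (-1.650000, 1.280000); f=(-3.173712, 2.112000) → (-1.967371, 1.491200)
(p(0.1), q(0.1)) ≈ (-1.9674, 1.4912)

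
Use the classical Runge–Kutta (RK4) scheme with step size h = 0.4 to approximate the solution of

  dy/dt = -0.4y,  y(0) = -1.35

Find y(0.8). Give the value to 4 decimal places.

RK4: k1 = f(t_n, y_n); k2 = f(t_n + h/2, y_n + (h/2)·k1); k3 = f(t_n + h/2, y_n + (h/2)·k2); k4 = f(t_n + h, y_n + h·k3); y_{n+1} = y_n + (h/6)·(k1 + 2k2 + 2k3 + k4).
t=0.000000, y=-1.350000:
  k1 = f(0.000000, -1.350000) = 0.540000
  k2 = f(0.200000, -1.242000) = 0.496800
  k3 = f(0.200000, -1.250640) = 0.500256
  k4 = f(0.400000, -1.149898) = 0.459959
  y ← -1.350000 + (0.4/6)·(k1 + 2k2 + 2k3 + k4) = -1.150395
t=0.400000, y=-1.150395:
  k1 = f(0.400000, -1.150395) = 0.460158
  k2 = f(0.600000, -1.058364) = 0.423345
  k3 = f(0.600000, -1.065726) = 0.426290
  k4 = f(0.800000, -0.979879) = 0.391952
  y ← -1.150395 + (0.4/6)·(k1 + 2k2 + 2k3 + k4) = -0.980303
y(0.8) ≈ -0.9803

-0.9803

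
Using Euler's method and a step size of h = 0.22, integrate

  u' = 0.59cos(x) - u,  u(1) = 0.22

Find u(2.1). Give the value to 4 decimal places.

0.0724

Euler: u_{n+1} = u_n + h·f(x_n, u_n).
x=1.000000, u=0.220000: f=0.098778 → u ← 0.220000 + 0.22·0.098778 = 0.241731
x=1.220000, u=0.241731: f=-0.038980 → u ← 0.241731 + 0.22·(-0.038980) = 0.233156
x=1.440000, u=0.233156: f=-0.156206 → u ← 0.233156 + 0.22·(-0.156206) = 0.198790
x=1.660000, u=0.198790: f=-0.251351 → u ← 0.198790 + 0.22·(-0.251351) = 0.143493
x=1.880000, u=0.143493: f=-0.323030 → u ← 0.143493 + 0.22·(-0.323030) = 0.072427
u(2.1) ≈ 0.0724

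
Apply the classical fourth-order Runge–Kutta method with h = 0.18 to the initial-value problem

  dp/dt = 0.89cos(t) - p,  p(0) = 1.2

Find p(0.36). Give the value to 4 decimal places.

1.1000

RK4: k1 = f(t_n, p_n); k2 = f(t_n + h/2, p_n + (h/2)·k1); k3 = f(t_n + h/2, p_n + (h/2)·k2); k4 = f(t_n + h, p_n + h·k3); p_{n+1} = p_n + (h/6)·(k1 + 2k2 + 2k3 + k4).
t=0.000000, p=1.200000:
  k1 = f(0.000000, 1.200000) = -0.310000
  k2 = f(0.090000, 1.172100) = -0.285702
  k3 = f(0.090000, 1.174287) = -0.287889
  k4 = f(0.180000, 1.148180) = -0.272559
  p ← 1.200000 + (0.18/6)·(k1 + 2k2 + 2k3 + k4) = 1.148108
t=0.180000, p=1.148108:
  k1 = f(0.180000, 1.148108) = -0.272487
  k2 = f(0.270000, 1.123584) = -0.265828
  k3 = f(0.270000, 1.124183) = -0.266427
  k4 = f(0.360000, 1.100151) = -0.267203
  p ← 1.148108 + (0.18/6)·(k1 + 2k2 + 2k3 + k4) = 1.099982
p(0.36) ≈ 1.1000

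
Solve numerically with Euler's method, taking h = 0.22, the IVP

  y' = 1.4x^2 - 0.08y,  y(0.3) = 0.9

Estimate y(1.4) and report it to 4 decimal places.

1.7988

Euler: y_{n+1} = y_n + h·f(x_n, y_n).
x=0.300000, y=0.900000: f=0.054000 → y ← 0.900000 + 0.22·0.054000 = 0.911880
x=0.520000, y=0.911880: f=0.305610 → y ← 0.911880 + 0.22·0.305610 = 0.979114
x=0.740000, y=0.979114: f=0.688311 → y ← 0.979114 + 0.22·0.688311 = 1.130543
x=0.960000, y=1.130543: f=1.199797 → y ← 1.130543 + 0.22·1.199797 = 1.394498
x=1.180000, y=1.394498: f=1.837800 → y ← 1.394498 + 0.22·1.837800 = 1.798814
y(1.4) ≈ 1.7988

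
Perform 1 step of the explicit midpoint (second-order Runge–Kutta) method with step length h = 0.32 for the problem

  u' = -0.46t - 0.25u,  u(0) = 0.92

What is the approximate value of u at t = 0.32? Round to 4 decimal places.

0.8258

Midpoint: k1 = f(t_n, u_n); k2 = f(t_n + h/2, u_n + (h/2)·k1); u_{n+1} = u_n + h·k2.
t=0.000000, u=0.920000:
  k1 = f(0.000000, 0.920000) = -0.230000
  k2 = f(0.160000, 0.883200) = -0.294400
  u ← 0.920000 + 0.32·(-0.294400) = 0.825792
u(0.32) ≈ 0.8258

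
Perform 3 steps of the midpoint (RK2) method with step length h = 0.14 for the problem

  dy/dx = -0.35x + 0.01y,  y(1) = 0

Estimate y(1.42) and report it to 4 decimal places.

Midpoint: k1 = f(x_n, y_n); k2 = f(x_n + h/2, y_n + (h/2)·k1); y_{n+1} = y_n + h·k2.
x=1.000000, y=0.000000:
  k1 = f(1.000000, 0.000000) = -0.350000
  k2 = f(1.070000, -0.024500) = -0.374745
  y ← 0.000000 + 0.14·(-0.374745) = -0.052464
x=1.140000, y=-0.052464:
  k1 = f(1.140000, -0.052464) = -0.399525
  k2 = f(1.210000, -0.080431) = -0.424304
  y ← -0.052464 + 0.14·(-0.424304) = -0.111867
x=1.280000, y=-0.111867:
  k1 = f(1.280000, -0.111867) = -0.449119
  k2 = f(1.350000, -0.143305) = -0.473933
  y ← -0.111867 + 0.14·(-0.473933) = -0.178218
y(1.42) ≈ -0.1782

-0.1782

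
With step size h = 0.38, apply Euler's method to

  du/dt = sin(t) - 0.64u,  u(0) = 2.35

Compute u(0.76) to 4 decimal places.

Euler: u_{n+1} = u_n + h·f(t_n, u_n).
t=0.000000, u=2.350000: f=-1.504000 → u ← 2.350000 + 0.38·(-1.504000) = 1.778480
t=0.380000, u=1.778480: f=-0.767307 → u ← 1.778480 + 0.38·(-0.767307) = 1.486903
u(0.76) ≈ 1.4869

1.4869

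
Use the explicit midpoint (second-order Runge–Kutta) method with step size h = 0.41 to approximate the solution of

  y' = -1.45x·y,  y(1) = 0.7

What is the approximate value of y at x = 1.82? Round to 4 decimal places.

0.1537

Midpoint: k1 = f(x_n, y_n); k2 = f(x_n + h/2, y_n + (h/2)·k1); y_{n+1} = y_n + h·k2.
x=1.000000, y=0.700000:
  k1 = f(1.000000, 0.700000) = -1.015000
  k2 = f(1.205000, 0.491925) = -0.859516
  y ← 0.700000 + 0.41·(-0.859516) = 0.347598
x=1.410000, y=0.347598:
  k1 = f(1.410000, 0.347598) = -0.710665
  k2 = f(1.615000, 0.201912) = -0.472828
  y ← 0.347598 + 0.41·(-0.472828) = 0.153739
y(1.82) ≈ 0.1537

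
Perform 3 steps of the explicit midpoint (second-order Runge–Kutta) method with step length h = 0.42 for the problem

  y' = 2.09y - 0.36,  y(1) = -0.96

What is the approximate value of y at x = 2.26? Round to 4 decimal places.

-12.9508

Midpoint: k1 = f(x_n, y_n); k2 = f(x_n + h/2, y_n + (h/2)·k1); y_{n+1} = y_n + h·k2.
x=1.000000, y=-0.960000:
  k1 = f(1.000000, -0.960000) = -2.366400
  k2 = f(1.210000, -1.456944) = -3.405013
  y ← -0.960000 + 0.42·(-3.405013) = -2.390105
x=1.420000, y=-2.390105:
  k1 = f(1.420000, -2.390105) = -5.355320
  k2 = f(1.630000, -3.514723) = -7.705770
  y ← -2.390105 + 0.42·(-7.705770) = -5.626529
x=1.840000, y=-5.626529:
  k1 = f(1.840000, -5.626529) = -12.119446
  k2 = f(2.050000, -8.171613) = -17.438670
  y ← -5.626529 + 0.42·(-17.438670) = -12.950771
y(2.26) ≈ -12.9508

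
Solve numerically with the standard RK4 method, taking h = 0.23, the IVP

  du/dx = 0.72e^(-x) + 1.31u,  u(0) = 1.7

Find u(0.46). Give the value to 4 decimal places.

RK4: k1 = f(x_n, u_n); k2 = f(x_n + h/2, u_n + (h/2)·k1); k3 = f(x_n + h/2, u_n + (h/2)·k2); k4 = f(x_n + h, u_n + h·k3); u_{n+1} = u_n + (h/6)·(k1 + 2k2 + 2k3 + k4).
x=0.000000, u=1.700000:
  k1 = f(0.000000, 1.700000) = 2.947000
  k2 = f(0.115000, 2.038905) = 3.312749
  k3 = f(0.115000, 2.080966) = 3.367849
  k4 = f(0.230000, 2.474605) = 3.813797
  u ← 1.700000 + (0.23/6)·(k1 + 2k2 + 2k3 + k4) = 2.471343
x=0.230000, u=2.471343:
  k1 = f(0.230000, 2.471343) = 3.809524
  k2 = f(0.345000, 2.909438) = 4.321283
  k3 = f(0.345000, 2.968291) = 4.398379
  k4 = f(0.460000, 3.482970) = 5.017215
  u ← 2.471343 + (0.23/6)·(k1 + 2k2 + 2k3 + k4) = 3.478209
u(0.46) ≈ 3.4782

3.4782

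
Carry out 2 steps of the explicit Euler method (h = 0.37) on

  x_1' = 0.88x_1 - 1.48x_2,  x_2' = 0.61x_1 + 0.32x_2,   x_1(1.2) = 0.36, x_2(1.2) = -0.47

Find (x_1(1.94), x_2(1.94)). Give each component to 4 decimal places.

Euler on (x_1,x_2): x_1_{n+1} = x_1_n + h·x_1', x_2_{n+1} = x_2_n + h·x_2'.
1.200000: (0.360000, -0.470000); f=(1.012400, 0.069200) → (0.734588, -0.444396)
1.570000: (0.734588, -0.444396); f=(1.304144, 0.305892) → (1.217121, -0.331216)
(x_1(1.94), x_2(1.94)) ≈ (1.2171, -0.3312)

1.2171, -0.3312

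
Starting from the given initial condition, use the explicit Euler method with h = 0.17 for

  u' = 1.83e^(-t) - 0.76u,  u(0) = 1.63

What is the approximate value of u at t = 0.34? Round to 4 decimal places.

1.7694

Euler: u_{n+1} = u_n + h·f(t_n, u_n).
t=0.000000, u=1.630000: f=0.591200 → u ← 1.630000 + 0.17·0.591200 = 1.730504
t=0.170000, u=1.730504: f=0.228724 → u ← 1.730504 + 0.17·0.228724 = 1.769387
u(0.34) ≈ 1.7694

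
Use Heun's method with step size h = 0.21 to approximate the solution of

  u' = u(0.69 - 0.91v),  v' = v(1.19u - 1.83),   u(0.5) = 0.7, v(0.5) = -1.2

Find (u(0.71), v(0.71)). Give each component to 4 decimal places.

Heun on (u,v): k1 = f(x_n, state_n); k2 = f(x_n + h, state_n + h·k1); state_{n+1} = state_n + (h/2)·(k1 + k2).
0.500000: (0.700000, -1.200000)
  k1 = (1.247400, 1.196400)
  predictor → (0.961954, -0.948756)
  k2 = (1.494269, 0.650159)
  → (0.987875, -1.006111)
(u(0.71), v(0.71)) ≈ (0.9879, -1.0061)

0.9879, -1.0061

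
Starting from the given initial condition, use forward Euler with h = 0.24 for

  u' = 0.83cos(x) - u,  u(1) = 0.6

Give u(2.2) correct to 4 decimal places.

Euler: u_{n+1} = u_n + h·f(x_n, u_n).
x=1.000000, u=0.600000: f=-0.151549 → u ← 0.600000 + 0.24·(-0.151549) = 0.563628
x=1.240000, u=0.563628: f=-0.294047 → u ← 0.563628 + 0.24·(-0.294047) = 0.493057
x=1.480000, u=0.493057: f=-0.417799 → u ← 0.493057 + 0.24·(-0.417799) = 0.392785
x=1.720000, u=0.392785: f=-0.516165 → u ← 0.392785 + 0.24·(-0.516165) = 0.268905
x=1.960000, u=0.268905: f=-0.583850 → u ← 0.268905 + 0.24·(-0.583850) = 0.128781
u(2.2) ≈ 0.1288

0.1288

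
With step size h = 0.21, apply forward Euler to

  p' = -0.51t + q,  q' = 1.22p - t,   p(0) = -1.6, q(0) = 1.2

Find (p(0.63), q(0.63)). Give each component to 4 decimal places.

-1.1654, 0.0038

Euler on (p,q): p_{n+1} = p_n + h·p', q_{n+1} = q_n + h·q'.
0.000000: (-1.600000, 1.200000); f=(1.200000, -1.952000) → (-1.348000, 0.790080)
0.210000: (-1.348000, 0.790080); f=(0.682980, -1.854560) → (-1.204574, 0.400622)
0.420000: (-1.204574, 0.400622); f=(0.186422, -1.889581) → (-1.165425, 0.003810)
(p(0.63), q(0.63)) ≈ (-1.1654, 0.0038)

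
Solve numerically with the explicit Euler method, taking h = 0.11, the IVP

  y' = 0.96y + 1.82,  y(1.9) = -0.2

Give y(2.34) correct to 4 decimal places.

0.6380

Euler: y_{n+1} = y_n + h·f(s_n, y_n).
s=1.900000, y=-0.200000: f=1.628000 → y ← -0.200000 + 0.11·1.628000 = -0.020920
s=2.010000, y=-0.020920: f=1.799917 → y ← -0.020920 + 0.11·1.799917 = 0.177071
s=2.120000, y=0.177071: f=1.989988 → y ← 0.177071 + 0.11·1.989988 = 0.395970
s=2.230000, y=0.395970: f=2.200131 → y ← 0.395970 + 0.11·2.200131 = 0.637984
y(2.34) ≈ 0.6380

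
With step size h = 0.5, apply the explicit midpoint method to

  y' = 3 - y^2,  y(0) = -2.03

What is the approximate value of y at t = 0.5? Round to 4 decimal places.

-3.1986

Midpoint: k1 = f(t_n, y_n); k2 = f(t_n + h/2, y_n + (h/2)·k1); y_{n+1} = y_n + h·k2.
t=0.000000, y=-2.030000:
  k1 = f(0.000000, -2.030000) = -1.120900
  k2 = f(0.250000, -2.310225) = -2.337140
  y ← -2.030000 + 0.5·(-2.337140) = -3.198570
y(0.5) ≈ -3.1986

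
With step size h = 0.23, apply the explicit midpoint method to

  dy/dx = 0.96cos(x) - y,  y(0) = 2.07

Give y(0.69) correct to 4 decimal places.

1.4772

Midpoint: k1 = f(x_n, y_n); k2 = f(x_n + h/2, y_n + (h/2)·k1); y_{n+1} = y_n + h·k2.
x=0.000000, y=2.070000:
  k1 = f(0.000000, 2.070000) = -1.110000
  k2 = f(0.115000, 1.942350) = -0.988691
  y ← 2.070000 + 0.23·(-0.988691) = 1.842601
x=0.230000, y=1.842601:
  k1 = f(0.230000, 1.842601) = -0.907881
  k2 = f(0.345000, 1.738195) = -0.834762
  y ← 1.842601 + 0.23·(-0.834762) = 1.650606
x=0.460000, y=1.650606:
  k1 = f(0.460000, 1.650606) = -0.790395
  k2 = f(0.575000, 1.559710) = -0.754086
  y ← 1.650606 + 0.23·(-0.754086) = 1.477166
y(0.69) ≈ 1.4772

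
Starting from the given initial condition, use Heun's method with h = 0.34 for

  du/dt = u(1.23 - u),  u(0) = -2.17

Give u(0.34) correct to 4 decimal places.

-8.1236

Heun: k1 = f(t_n, u_n); k2 = f(t_n + h, u_n + h·k1); u_{n+1} = u_n + (h/2)·(k1 + k2).
t=0.000000, u=-2.170000:
  k1 = f(0.000000, -2.170000) = -7.378000
  k2 = f(0.340000, -4.678520) = -27.643129
  u ← -2.170000 + (0.34/2)·(-7.378000 + (-27.643129)) = -8.123592
u(0.34) ≈ -8.1236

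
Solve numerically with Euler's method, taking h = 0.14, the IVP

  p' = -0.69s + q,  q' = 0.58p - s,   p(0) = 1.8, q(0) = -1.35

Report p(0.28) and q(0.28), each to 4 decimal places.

1.4289, -1.0926

Euler on (p,q): p_{n+1} = p_n + h·p', q_{n+1} = q_n + h·q'.
0.000000: (1.800000, -1.350000); f=(-1.350000, 1.044000) → (1.611000, -1.203840)
0.140000: (1.611000, -1.203840); f=(-1.300440, 0.794380) → (1.428938, -1.092627)
(p(0.28), q(0.28)) ≈ (1.4289, -1.0926)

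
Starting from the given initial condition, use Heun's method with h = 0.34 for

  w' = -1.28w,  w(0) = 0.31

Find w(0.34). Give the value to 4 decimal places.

0.2044

Heun: k1 = f(t_n, w_n); k2 = f(t_n + h, w_n + h·k1); w_{n+1} = w_n + (h/2)·(k1 + k2).
t=0.000000, w=0.310000:
  k1 = f(0.000000, 0.310000) = -0.396800
  k2 = f(0.340000, 0.175088) = -0.224113
  w ← 0.310000 + (0.34/2)·(-0.396800 + (-0.224113)) = 0.204445
w(0.34) ≈ 0.2044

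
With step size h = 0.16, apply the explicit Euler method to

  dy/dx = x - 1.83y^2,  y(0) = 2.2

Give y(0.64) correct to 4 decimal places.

Euler: y_{n+1} = y_n + h·f(x_n, y_n).
x=0.000000, y=2.200000: f=-8.857200 → y ← 2.200000 + 0.16·(-8.857200) = 0.782848
x=0.160000, y=0.782848: f=-0.961517 → y ← 0.782848 + 0.16·(-0.961517) = 0.629005
x=0.320000, y=0.629005: f=-0.404035 → y ← 0.629005 + 0.16·(-0.404035) = 0.564360
x=0.480000, y=0.564360: f=-0.102858 → y ← 0.564360 + 0.16·(-0.102858) = 0.547902
y(0.64) ≈ 0.5479

0.5479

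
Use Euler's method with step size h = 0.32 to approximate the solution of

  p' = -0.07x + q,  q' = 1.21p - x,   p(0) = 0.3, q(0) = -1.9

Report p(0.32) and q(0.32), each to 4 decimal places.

Euler on (p,q): p_{n+1} = p_n + h·p', q_{n+1} = q_n + h·q'.
0.000000: (0.300000, -1.900000); f=(-1.900000, 0.363000) → (-0.308000, -1.783840)
(p(0.32), q(0.32)) ≈ (-0.3080, -1.7838)

-0.3080, -1.7838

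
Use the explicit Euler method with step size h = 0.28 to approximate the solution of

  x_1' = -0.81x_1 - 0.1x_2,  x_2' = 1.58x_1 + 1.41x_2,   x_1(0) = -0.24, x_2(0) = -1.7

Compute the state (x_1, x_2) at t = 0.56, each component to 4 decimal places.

Euler on (x_1,x_2): x_1_{n+1} = x_1_n + h·x_1', x_2_{n+1} = x_2_n + h·x_2'.
0.000000: (-0.240000, -1.700000); f=(0.364400, -2.776200) → (-0.137968, -2.477336)
0.280000: (-0.137968, -2.477336); f=(0.359488, -3.711033) → (-0.037311, -3.516425)
(x_1(0.56), x_2(0.56)) ≈ (-0.0373, -3.5164)

-0.0373, -3.5164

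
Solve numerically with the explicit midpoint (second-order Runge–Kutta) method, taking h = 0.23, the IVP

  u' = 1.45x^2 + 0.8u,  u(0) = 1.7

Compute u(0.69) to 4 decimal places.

3.1172

Midpoint: k1 = f(x_n, u_n); k2 = f(x_n + h/2, u_n + (h/2)·k1); u_{n+1} = u_n + h·k2.
x=0.000000, u=1.700000:
  k1 = f(0.000000, 1.700000) = 1.360000
  k2 = f(0.115000, 1.856400) = 1.504296
  u ← 1.700000 + 0.23·1.504296 = 2.045988
x=0.230000, u=2.045988:
  k1 = f(0.230000, 2.045988) = 1.713496
  k2 = f(0.345000, 2.243040) = 1.967018
  u ← 2.045988 + 0.23·1.967018 = 2.498402
x=0.460000, u=2.498402:
  k1 = f(0.460000, 2.498402) = 2.305542
  k2 = f(0.575000, 2.763540) = 2.690238
  u ← 2.498402 + 0.23·2.690238 = 3.117157
u(0.69) ≈ 3.1172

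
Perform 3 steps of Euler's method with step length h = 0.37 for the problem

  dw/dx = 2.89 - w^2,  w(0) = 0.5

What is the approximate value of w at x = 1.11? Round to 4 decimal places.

1.6893

Euler: w_{n+1} = w_n + h·f(x_n, w_n).
x=0.000000, w=0.500000: f=2.640000 → w ← 0.500000 + 0.37·2.640000 = 1.476800
x=0.370000, w=1.476800: f=0.709062 → w ← 1.476800 + 0.37·0.709062 = 1.739153
x=0.740000, w=1.739153: f=-0.134653 → w ← 1.739153 + 0.37·(-0.134653) = 1.689331
w(1.11) ≈ 1.6893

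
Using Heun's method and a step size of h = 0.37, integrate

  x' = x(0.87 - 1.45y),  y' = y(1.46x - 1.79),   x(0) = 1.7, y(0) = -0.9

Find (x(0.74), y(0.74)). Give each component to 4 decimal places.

15.7309, -9.8536

Heun on (x,y): k1 = f(t_n, state_n); k2 = f(t_n + h, state_n + h·k1); state_{n+1} = state_n + (h/2)·(k1 + k2).
0.000000: (1.700000, -0.900000)
  k1 = (3.697500, -0.622800)
  predictor → (3.068075, -1.130436)
  k2 = (7.698206, -3.040183)
  → (3.808206, -1.577652)
0.370000: (3.808206, -1.577652)
  k1 = (12.024771, -5.947716)
  predictor → (8.257371, -3.778307)
  k2 = (52.422289, -38.787196)
  → (15.730912, -9.853610)
(x(0.74), y(0.74)) ≈ (15.7309, -9.8536)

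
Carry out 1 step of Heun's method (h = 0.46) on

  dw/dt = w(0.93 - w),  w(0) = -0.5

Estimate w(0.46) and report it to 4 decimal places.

-0.9998

Heun: k1 = f(t_n, w_n); k2 = f(t_n + h, w_n + h·k1); w_{n+1} = w_n + (h/2)·(k1 + k2).
t=0.000000, w=-0.500000:
  k1 = f(0.000000, -0.500000) = -0.715000
  k2 = f(0.460000, -0.828900) = -1.457952
  w ← -0.500000 + (0.46/2)·(-0.715000 + (-1.457952)) = -0.999779
w(0.46) ≈ -0.9998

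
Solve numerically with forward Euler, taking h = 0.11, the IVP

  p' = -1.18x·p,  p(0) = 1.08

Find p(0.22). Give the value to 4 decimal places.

Euler: p_{n+1} = p_n + h·f(x_n, p_n).
x=0.000000, p=1.080000: f=0.000000 → p ← 1.080000 + 0.11·0.000000 = 1.080000
x=0.110000, p=1.080000: f=-0.140184 → p ← 1.080000 + 0.11·(-0.140184) = 1.064580
p(0.22) ≈ 1.0646

1.0646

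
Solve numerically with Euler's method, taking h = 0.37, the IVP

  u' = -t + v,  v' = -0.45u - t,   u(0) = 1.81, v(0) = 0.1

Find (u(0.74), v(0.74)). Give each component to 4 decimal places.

Euler on (u,v): u_{n+1} = u_n + h·u', v_{n+1} = v_n + h·v'.
0.000000: (1.810000, 0.100000); f=(0.100000, -0.814500) → (1.847000, -0.201365)
0.370000: (1.847000, -0.201365); f=(-0.571365, -1.201150) → (1.635595, -0.645791)
(u(0.74), v(0.74)) ≈ (1.6356, -0.6458)

1.6356, -0.6458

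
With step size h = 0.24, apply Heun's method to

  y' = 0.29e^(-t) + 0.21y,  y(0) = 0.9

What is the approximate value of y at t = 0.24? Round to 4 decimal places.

1.0104

Heun: k1 = f(t_n, y_n); k2 = f(t_n + h, y_n + h·k1); y_{n+1} = y_n + (h/2)·(k1 + k2).
t=0.000000, y=0.900000:
  k1 = f(0.000000, 0.900000) = 0.479000
  k2 = f(0.240000, 1.014960) = 0.441264
  y ← 0.900000 + (0.24/2)·(0.479000 + 0.441264) = 1.010432
y(0.24) ≈ 1.0104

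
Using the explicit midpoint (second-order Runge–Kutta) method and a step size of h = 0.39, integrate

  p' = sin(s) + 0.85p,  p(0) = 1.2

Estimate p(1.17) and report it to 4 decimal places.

Midpoint: k1 = f(s_n, p_n); k2 = f(s_n + h/2, p_n + (h/2)·k1); p_{n+1} = p_n + h·k2.
s=0.000000, p=1.200000:
  k1 = f(0.000000, 1.200000) = 1.020000
  k2 = f(0.195000, 1.398900) = 1.382832
  p ← 1.200000 + 0.39·1.382832 = 1.739304
s=0.390000, p=1.739304:
  k1 = f(0.390000, 1.739304) = 1.858597
  k2 = f(0.585000, 2.101731) = 2.338671
  p ← 1.739304 + 0.39·2.338671 = 2.651386
s=0.780000, p=2.651386:
  k1 = f(0.780000, 2.651386) = 2.956957
  k2 = f(0.975000, 3.227992) = 3.571495
  p ← 2.651386 + 0.39·3.571495 = 4.044269
p(1.17) ≈ 4.0443

4.0443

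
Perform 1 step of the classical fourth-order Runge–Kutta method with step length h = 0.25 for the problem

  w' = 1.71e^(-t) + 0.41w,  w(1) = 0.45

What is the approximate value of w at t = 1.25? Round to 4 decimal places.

RK4: k1 = f(t_n, w_n); k2 = f(t_n + h/2, w_n + (h/2)·k1); k3 = f(t_n + h/2, w_n + (h/2)·k2); k4 = f(t_n + h, w_n + h·k3); w_{n+1} = w_n + (h/6)·(k1 + 2k2 + 2k3 + k4).
t=1.000000, w=0.450000:
  k1 = f(1.000000, 0.450000) = 0.813574
  k2 = f(1.125000, 0.551697) = 0.781351
  k3 = f(1.125000, 0.547669) = 0.779700
  k4 = f(1.250000, 0.644925) = 0.754342
  w ← 0.450000 + (0.25/6)·(k1 + 2k2 + 2k3 + k4) = 0.645417
w(1.25) ≈ 0.6454

0.6454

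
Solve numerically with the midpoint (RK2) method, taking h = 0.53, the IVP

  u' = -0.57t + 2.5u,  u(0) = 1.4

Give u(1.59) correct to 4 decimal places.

43.4537

Midpoint: k1 = f(t_n, u_n); k2 = f(t_n + h/2, u_n + (h/2)·k1); u_{n+1} = u_n + h·k2.
t=0.000000, u=1.400000:
  k1 = f(0.000000, 1.400000) = 3.500000
  k2 = f(0.265000, 2.327500) = 5.667700
  u ← 1.400000 + 0.53·5.667700 = 4.403881
t=0.530000, u=4.403881:
  k1 = f(0.530000, 4.403881) = 10.707603
  k2 = f(0.795000, 7.241396) = 17.650339
  u ← 4.403881 + 0.53·17.650339 = 13.758561
t=1.060000, u=13.758561:
  k1 = f(1.060000, 13.758561) = 33.792202
  k2 = f(1.325000, 22.713494) = 56.028486
  u ← 13.758561 + 0.53·56.028486 = 43.453658
u(1.59) ≈ 43.4537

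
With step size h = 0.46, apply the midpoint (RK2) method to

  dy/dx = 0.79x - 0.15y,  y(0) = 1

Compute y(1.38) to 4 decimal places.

1.5210

Midpoint: k1 = f(x_n, y_n); k2 = f(x_n + h/2, y_n + (h/2)·k1); y_{n+1} = y_n + h·k2.
x=0.000000, y=1.000000:
  k1 = f(0.000000, 1.000000) = -0.150000
  k2 = f(0.230000, 0.965500) = 0.036875
  y ← 1.000000 + 0.46·0.036875 = 1.016962
x=0.460000, y=1.016962:
  k1 = f(0.460000, 1.016962) = 0.210856
  k2 = f(0.690000, 1.065459) = 0.385281
  y ← 1.016962 + 0.46·0.385281 = 1.194192
x=0.920000, y=1.194192:
  k1 = f(0.920000, 1.194192) = 0.547671
  k2 = f(1.150000, 1.320156) = 0.710477
  y ← 1.194192 + 0.46·0.710477 = 1.521011
y(1.38) ≈ 1.5210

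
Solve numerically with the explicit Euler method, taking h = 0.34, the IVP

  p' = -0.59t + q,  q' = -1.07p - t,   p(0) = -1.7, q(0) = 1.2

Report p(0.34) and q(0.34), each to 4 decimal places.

-1.2920, 1.8185

Euler on (p,q): p_{n+1} = p_n + h·p', q_{n+1} = q_n + h·q'.
0.000000: (-1.700000, 1.200000); f=(1.200000, 1.819000) → (-1.292000, 1.818460)
(p(0.34), q(0.34)) ≈ (-1.2920, 1.8185)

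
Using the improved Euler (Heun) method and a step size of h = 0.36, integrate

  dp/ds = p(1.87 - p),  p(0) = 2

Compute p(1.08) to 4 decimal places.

1.8913

Heun: k1 = f(s_n, p_n); k2 = f(s_n + h, p_n + h·k1); p_{n+1} = p_n + (h/2)·(k1 + k2).
s=0.000000, p=2.000000:
  k1 = f(0.000000, 2.000000) = -0.260000
  k2 = f(0.360000, 1.906400) = -0.069393
  p ← 2.000000 + (0.36/2)·(-0.260000 + (-0.069393)) = 1.940709
s=0.360000, p=1.940709:
  k1 = f(0.360000, 1.940709) = -0.137226
  k2 = f(0.720000, 1.891308) = -0.040300
  p ← 1.940709 + (0.36/2)·(-0.137226 + (-0.040300)) = 1.908755
s=0.720000, p=1.908755:
  k1 = f(0.720000, 1.908755) = -0.073973
  k2 = f(1.080000, 1.882124) = -0.022819
  p ← 1.908755 + (0.36/2)·(-0.073973 + (-0.022819)) = 1.891332
p(1.08) ≈ 1.8913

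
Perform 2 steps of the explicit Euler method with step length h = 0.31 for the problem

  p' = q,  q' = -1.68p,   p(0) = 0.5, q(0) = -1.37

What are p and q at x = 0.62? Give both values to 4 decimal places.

-0.4301, -1.6696

Euler on (p,q): p_{n+1} = p_n + h·p', q_{n+1} = q_n + h·q'.
0.000000: (0.500000, -1.370000); f=(-1.370000, -0.840000) → (0.075300, -1.630400)
0.310000: (0.075300, -1.630400); f=(-1.630400, -0.126504) → (-0.430124, -1.669616)
(p(0.62), q(0.62)) ≈ (-0.4301, -1.6696)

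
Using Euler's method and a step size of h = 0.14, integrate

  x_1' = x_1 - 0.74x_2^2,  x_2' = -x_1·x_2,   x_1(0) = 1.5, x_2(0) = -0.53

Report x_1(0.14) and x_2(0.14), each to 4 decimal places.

1.6809, -0.4187

Euler on (x_1,x_2): x_1_{n+1} = x_1_n + h·x_1', x_2_{n+1} = x_2_n + h·x_2'.
0.000000: (1.500000, -0.530000); f=(1.292134, 0.795000) → (1.680899, -0.418700)
(x_1(0.14), x_2(0.14)) ≈ (1.6809, -0.4187)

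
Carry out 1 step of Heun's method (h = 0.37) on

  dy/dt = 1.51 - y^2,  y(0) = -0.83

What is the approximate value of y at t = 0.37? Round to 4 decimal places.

-0.4500

Heun: k1 = f(t_n, y_n); k2 = f(t_n + h, y_n + h·k1); y_{n+1} = y_n + (h/2)·(k1 + k2).
t=0.000000, y=-0.830000:
  k1 = f(0.000000, -0.830000) = 0.821100
  k2 = f(0.370000, -0.526193) = 1.233121
  y ← -0.830000 + (0.37/2)·(0.821100 + 1.233121) = -0.449969
y(0.37) ≈ -0.4500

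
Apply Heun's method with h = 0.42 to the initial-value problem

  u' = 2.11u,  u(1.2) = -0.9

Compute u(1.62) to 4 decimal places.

Heun: k1 = f(t_n, u_n); k2 = f(t_n + h, u_n + h·k1); u_{n+1} = u_n + (h/2)·(k1 + k2).
t=1.200000, u=-0.900000:
  k1 = f(1.200000, -0.900000) = -1.899000
  k2 = f(1.620000, -1.697580) = -3.581894
  u ← -0.900000 + (0.42/2)·(-1.899000 + (-3.581894)) = -2.050988
u(1.62) ≈ -2.0510

-2.0510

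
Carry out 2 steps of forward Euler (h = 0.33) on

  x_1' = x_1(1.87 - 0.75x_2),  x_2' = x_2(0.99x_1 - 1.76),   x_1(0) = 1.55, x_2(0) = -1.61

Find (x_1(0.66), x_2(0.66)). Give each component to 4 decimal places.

6.2043, -2.1457

Euler on (x_1,x_2): x_1_{n+1} = x_1_n + h·x_1', x_2_{n+1} = x_2_n + h·x_2'.
0.000000: (1.550000, -1.610000); f=(4.770125, 0.363055) → (3.124141, -1.490192)
0.330000: (3.124141, -1.490192); f=(9.333822, -1.986276) → (6.204302, -2.145663)
(x_1(0.66), x_2(0.66)) ≈ (6.2043, -2.1457)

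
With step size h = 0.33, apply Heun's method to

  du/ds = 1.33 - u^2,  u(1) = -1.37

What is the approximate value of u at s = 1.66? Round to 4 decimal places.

Heun: k1 = f(s_n, u_n); k2 = f(s_n + h, u_n + h·k1); u_{n+1} = u_n + (h/2)·(k1 + k2).
s=1.000000, u=-1.370000:
  k1 = f(1.000000, -1.370000) = -0.546900
  k2 = f(1.330000, -1.550477) = -1.073979
  u ← -1.370000 + (0.33/2)·(-0.546900 + (-1.073979)) = -1.637445
s=1.330000, u=-1.637445:
  k1 = f(1.330000, -1.637445) = -1.351226
  k2 = f(1.660000, -2.083350) = -3.010346
  u ← -1.637445 + (0.33/2)·(-1.351226 + (-3.010346)) = -2.357104
u(1.66) ≈ -2.3571

-2.3571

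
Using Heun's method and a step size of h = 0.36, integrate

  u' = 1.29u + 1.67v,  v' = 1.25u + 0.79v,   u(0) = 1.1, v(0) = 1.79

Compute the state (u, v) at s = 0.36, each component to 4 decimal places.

3.3573, 3.2939

Heun on (u,v): k1 = f(s_n, state_n); k2 = f(s_n + h, state_n + h·k1); state_{n+1} = state_n + (h/2)·(k1 + k2).
0.000000: (1.100000, 1.790000)
  k1 = (4.408300, 2.789100)
  predictor → (2.686988, 2.794076)
  k2 = (8.132321, 5.566055)
  → (3.357312, 3.293928)
(u(0.36), v(0.36)) ≈ (3.3573, 3.2939)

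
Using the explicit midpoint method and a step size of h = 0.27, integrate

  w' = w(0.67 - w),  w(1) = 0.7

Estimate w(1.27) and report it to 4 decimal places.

Midpoint: k1 = f(t_n, w_n); k2 = f(t_n + h/2, w_n + (h/2)·k1); w_{n+1} = w_n + h·k2.
t=1.000000, w=0.700000:
  k1 = f(1.000000, 0.700000) = -0.021000
  k2 = f(1.135000, 0.697165) = -0.018938
  w ← 0.700000 + 0.27·(-0.018938) = 0.694887
w(1.27) ≈ 0.6949

0.6949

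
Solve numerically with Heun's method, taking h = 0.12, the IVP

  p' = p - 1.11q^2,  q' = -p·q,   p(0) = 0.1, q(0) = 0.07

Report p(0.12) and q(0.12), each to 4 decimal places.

Heun on (p,q): k1 = f(x_n, state_n); k2 = f(x_n + h, state_n + h·k1); state_{n+1} = state_n + (h/2)·(k1 + k2).
0.000000: (0.100000, 0.070000)
  k1 = (0.094561, -0.007000)
  predictor → (0.111347, 0.069160)
  k2 = (0.106038, -0.007701)
  → (0.112036, 0.069118)
(p(0.12), q(0.12)) ≈ (0.1120, 0.0691)

0.1120, 0.0691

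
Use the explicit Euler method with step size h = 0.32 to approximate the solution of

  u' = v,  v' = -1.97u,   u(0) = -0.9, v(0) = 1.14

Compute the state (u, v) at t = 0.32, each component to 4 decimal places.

Euler on (u,v): u_{n+1} = u_n + h·u', v_{n+1} = v_n + h·v'.
0.000000: (-0.900000, 1.140000); f=(1.140000, 1.773000) → (-0.535200, 1.707360)
(u(0.32), v(0.32)) ≈ (-0.5352, 1.7074)

-0.5352, 1.7074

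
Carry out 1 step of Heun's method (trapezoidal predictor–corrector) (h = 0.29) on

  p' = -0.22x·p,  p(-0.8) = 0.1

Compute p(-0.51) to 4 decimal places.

Heun: k1 = f(x_n, p_n); k2 = f(x_n + h, p_n + h·k1); p_{n+1} = p_n + (h/2)·(k1 + k2).
x=-0.800000, p=0.100000:
  k1 = f(-0.800000, 0.100000) = 0.017600
  k2 = f(-0.510000, 0.105104) = 0.011793
  p ← 0.100000 + (0.29/2)·(0.017600 + 0.011793) = 0.104262
p(-0.51) ≈ 0.1043

0.1043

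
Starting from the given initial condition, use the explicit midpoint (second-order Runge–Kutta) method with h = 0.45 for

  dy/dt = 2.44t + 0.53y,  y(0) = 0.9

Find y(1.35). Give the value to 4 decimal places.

4.5935

Midpoint: k1 = f(t_n, y_n); k2 = f(t_n + h/2, y_n + (h/2)·k1); y_{n+1} = y_n + h·k2.
t=0.000000, y=0.900000:
  k1 = f(0.000000, 0.900000) = 0.477000
  k2 = f(0.225000, 1.007325) = 1.082882
  y ← 0.900000 + 0.45·1.082882 = 1.387297
t=0.450000, y=1.387297:
  k1 = f(0.450000, 1.387297) = 1.833267
  k2 = f(0.675000, 1.799782) = 2.600885
  y ← 1.387297 + 0.45·2.600885 = 2.557695
t=0.900000, y=2.557695:
  k1 = f(0.900000, 2.557695) = 3.551578
  k2 = f(1.125000, 3.356800) = 4.524104
  y ← 2.557695 + 0.45·4.524104 = 4.593542
y(1.35) ≈ 4.5935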